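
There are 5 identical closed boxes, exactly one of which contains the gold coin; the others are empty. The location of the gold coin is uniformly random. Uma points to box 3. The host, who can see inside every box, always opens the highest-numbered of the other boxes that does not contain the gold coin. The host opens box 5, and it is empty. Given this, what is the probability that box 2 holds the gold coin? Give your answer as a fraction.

Condition on the true location of the gold coin.
If it is in any of boxes 1, 2, 3, and 4 (prior 1/5 each): box 5 is the highest-numbered option available, probability 1; weight (1/5)·1 = 1/5 each.
If it is in box 5 (prior 1/5): the host opened box 5, so this case is ruled out; weight (1/5)·0 = 0.
The weights sum to 4/5.
So P(the gold coin in box 2 | the host opened box 5) = (1/5) / (4/5) = 1/4.

1/4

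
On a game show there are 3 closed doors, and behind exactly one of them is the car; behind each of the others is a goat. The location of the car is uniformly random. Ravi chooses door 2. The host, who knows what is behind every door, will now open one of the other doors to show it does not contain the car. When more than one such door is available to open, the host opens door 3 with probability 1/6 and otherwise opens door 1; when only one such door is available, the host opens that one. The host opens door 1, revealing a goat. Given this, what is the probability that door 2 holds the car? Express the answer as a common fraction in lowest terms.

5/11

Condition on the true location of the car.
If it is behind door 1 (prior 1/3): the host opened door 1, so this case is ruled out; weight (1/3)·0 = 0.
If it is behind door 2 (prior 1/3): door 3 is available but not opened, probability 5/6; weight (1/3)·(5/6) = 5/18.
If it is behind door 3 (prior 1/3): only door 1 is available, probability 1; weight (1/3)·1 = 1/3.
The weights sum to 11/18.
So P(the car behind door 2 | the host opened door 1) = (5/18) / (11/18) = 5/11.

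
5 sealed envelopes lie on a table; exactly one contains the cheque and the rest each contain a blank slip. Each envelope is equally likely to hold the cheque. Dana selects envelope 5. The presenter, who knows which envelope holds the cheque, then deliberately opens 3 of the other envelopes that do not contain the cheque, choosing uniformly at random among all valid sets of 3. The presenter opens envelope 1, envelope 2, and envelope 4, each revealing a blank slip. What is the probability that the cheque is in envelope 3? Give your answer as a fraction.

4/5

Consider each possible location of the cheque in turn.
If it is in any of envelopes 1, 2, and 4 (prior 1/5 each): that envelope was opened and seen not to hold the prize — ruled out; weight (1/5)·0 = 0 each.
If it is in envelope 3 (prior 1/5): the presenter has no choice, probability 1; weight (1/5)·1 = 1/5.
If it is in envelope 5 (prior 1/5): the presenter has 4 equally likely choices, so probability 1/4; weight (1/5)·(1/4) = 1/20.
The weights sum to 1/4.
So P(the cheque in envelope 3 | the presenter opened envelope 1, envelope 2, and envelope 4) = (1/5) / (1/4) = 4/5.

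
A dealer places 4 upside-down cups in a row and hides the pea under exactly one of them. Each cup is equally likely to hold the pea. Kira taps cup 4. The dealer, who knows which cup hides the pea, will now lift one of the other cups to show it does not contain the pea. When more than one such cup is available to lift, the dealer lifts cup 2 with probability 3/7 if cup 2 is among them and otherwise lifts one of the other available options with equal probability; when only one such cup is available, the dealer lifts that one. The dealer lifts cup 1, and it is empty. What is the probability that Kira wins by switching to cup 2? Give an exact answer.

Condition on the true location of the pea.
If it is under cup 1 (prior 1/4): the dealer opened cup 1, so this case is ruled out; weight (1/4)·0 = 0.
If it is under cup 2 (prior 1/4): cup 2 holds the prize so is unavailable; the dealer chooses uniformly among the 2 others, probability 1/2; weight (1/4)·(1/2) = 1/8.
If it is under cup 3 (prior 1/4): cup 2 is available but not opened, probability 4/7; weight (1/4)·(4/7) = 1/7.
If it is under cup 4 (prior 1/4): cup 2 is available but not opened; cup 1 gets probability (1 − 3/7)/2 = 2/7; weight (1/4)·(2/7) = 1/14.
The weights sum to 19/56.
So P(the pea under cup 2 | the dealer opened cup 1) = (1/8) / (19/56) = 7/19.

7/19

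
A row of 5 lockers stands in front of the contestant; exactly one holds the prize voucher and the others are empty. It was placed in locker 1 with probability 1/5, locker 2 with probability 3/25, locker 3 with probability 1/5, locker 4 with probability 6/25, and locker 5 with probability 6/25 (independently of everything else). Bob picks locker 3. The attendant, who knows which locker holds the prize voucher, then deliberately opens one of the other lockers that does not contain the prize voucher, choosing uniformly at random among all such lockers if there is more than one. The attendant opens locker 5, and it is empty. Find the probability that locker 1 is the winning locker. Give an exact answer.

20/71

Consider each possible location of the prize voucher in turn.
If it is in locker 1 (prior 1/5): the attendant has 3 equally likely choices, so probability 1/3; weight (1/5)·(1/3) = 1/15.
If it is in locker 2 (prior 3/25): the attendant has 3 equally likely choices, so probability 1/3; weight (3/25)·(1/3) = 1/25.
If it is in locker 3 (prior 1/5): the attendant has 4 equally likely choices, so probability 1/4; weight (1/5)·(1/4) = 1/20.
If it is in locker 4 (prior 6/25): the attendant has 3 equally likely choices, so probability 1/3; weight (6/25)·(1/3) = 2/25.
If it is in locker 5 (prior 6/25): the attendant opened locker 5, so this case is ruled out; weight (6/25)·0 = 0.
The weights sum to 71/300.
So P(the prize voucher in locker 1 | the attendant opened locker 5) = (1/15) / (71/300) = 20/71.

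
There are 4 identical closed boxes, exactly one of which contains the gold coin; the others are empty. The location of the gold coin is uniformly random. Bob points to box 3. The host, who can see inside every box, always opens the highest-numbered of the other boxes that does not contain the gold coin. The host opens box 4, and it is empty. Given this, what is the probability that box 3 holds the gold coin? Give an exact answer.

1/3

Consider each possible location of the gold coin in turn.
If it is in any of boxes 1, 2, and 3 (prior 1/4 each): box 4 is the highest-numbered option available, probability 1; weight (1/4)·1 = 1/4 each.
If it is in box 4 (prior 1/4): the host opened box 4, so this case is ruled out; weight (1/4)·0 = 0.
The weights sum to 3/4.
So P(the gold coin in box 3 | the host opened box 4) = (1/4) / (3/4) = 1/3.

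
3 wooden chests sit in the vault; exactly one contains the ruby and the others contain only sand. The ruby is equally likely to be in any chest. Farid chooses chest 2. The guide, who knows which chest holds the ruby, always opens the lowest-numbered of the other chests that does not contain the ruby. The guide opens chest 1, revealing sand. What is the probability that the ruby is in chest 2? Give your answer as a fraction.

Consider each possible location of the ruby in turn.
If it is in chest 1 (prior 1/3): the guide opened chest 1, so this case is ruled out; weight (1/3)·0 = 0.
If it is in either of chests 2 and 3 (prior 1/3 each): chest 1 is the lowest-numbered option available, probability 1; weight (1/3)·1 = 1/3 each.
The weights sum to 2/3.
So P(the ruby in chest 2 | the guide opened chest 1) = (1/3) / (2/3) = 1/2.

1/2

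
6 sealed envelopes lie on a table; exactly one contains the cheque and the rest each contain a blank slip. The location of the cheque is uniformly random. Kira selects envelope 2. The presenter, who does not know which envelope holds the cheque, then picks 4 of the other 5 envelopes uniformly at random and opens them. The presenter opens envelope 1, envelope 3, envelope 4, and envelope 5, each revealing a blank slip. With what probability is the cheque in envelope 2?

1/2

Because the presenter chose which envelopes to open without knowing where the cheque is, the choice is independent of the prize location. Learning that none of the 4 opened envelopes holds the cheque simply rules out those 4 locations and leaves the remaining 2 envelopes still equally likely by symmetry.
So P(the cheque in envelope 2) = 1/2.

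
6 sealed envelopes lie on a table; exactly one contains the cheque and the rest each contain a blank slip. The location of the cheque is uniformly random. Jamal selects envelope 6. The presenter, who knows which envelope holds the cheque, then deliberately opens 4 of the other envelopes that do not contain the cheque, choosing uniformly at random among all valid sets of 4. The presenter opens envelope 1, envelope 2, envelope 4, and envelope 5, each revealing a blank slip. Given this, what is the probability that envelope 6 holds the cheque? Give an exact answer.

1/6

Condition on the true location of the cheque.
If it is in any of envelopes 1, 2, 4, and 5 (prior 1/6 each): that envelope was opened and seen not to hold the prize — ruled out; weight (1/6)·0 = 0 each.
If it is in envelope 3 (prior 1/6): the presenter has no choice, probability 1; weight (1/6)·1 = 1/6.
If it is in envelope 6 (prior 1/6): the presenter has 5 equally likely choices, so probability 1/5; weight (1/6)·(1/5) = 1/30.
The weights sum to 1/5.
So P(the cheque in envelope 6 | the presenter opened envelope 1, envelope 2, envelope 4, and envelope 5) = (1/30) / (1/5) = 1/6.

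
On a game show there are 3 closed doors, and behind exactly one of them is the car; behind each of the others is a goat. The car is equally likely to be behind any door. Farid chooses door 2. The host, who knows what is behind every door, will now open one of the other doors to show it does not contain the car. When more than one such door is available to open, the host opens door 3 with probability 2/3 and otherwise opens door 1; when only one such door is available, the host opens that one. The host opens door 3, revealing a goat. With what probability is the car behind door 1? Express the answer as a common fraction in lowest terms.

Apply Bayes' rule, conditioning on where the car actually is.
If it is behind door 1 (prior 1/3): only door 3 is available, probability 1; weight (1/3)·1 = 1/3.
If it is behind door 2 (prior 1/3): door 3 is available, opened with probability 2/3; weight (1/3)·(2/3) = 2/9.
If it is behind door 3 (prior 1/3): the host opened door 3, so this case is ruled out; weight (1/3)·0 = 0.
The weights sum to 5/9.
So P(the car behind door 1 | the host opened door 3) = (1/3) / (5/9) = 3/5.

3/5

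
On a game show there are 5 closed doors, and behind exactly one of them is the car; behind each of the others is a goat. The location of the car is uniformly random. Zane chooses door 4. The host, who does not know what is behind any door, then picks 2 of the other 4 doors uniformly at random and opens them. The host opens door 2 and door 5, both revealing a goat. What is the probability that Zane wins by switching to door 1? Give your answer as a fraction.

Apply Bayes' rule, conditioning on where the car actually is.
If it is behind any of doors 1, 3, and 4 (prior 1/5 each): the host picks exactly this set with probability 1/6 regardless, and none is the prize; weight (1/5)·(1/6) = 1/30 each.
If it is behind either of doors 2 and 5 (prior 1/5 each): that door was opened and seen not to hold the prize — ruled out; weight (1/5)·0 = 0 each.
The weights sum to 1/10.
So P(the car behind door 1 | the host opened door 2 and door 5) = (1/30) / (1/10) = 1/3.

1/3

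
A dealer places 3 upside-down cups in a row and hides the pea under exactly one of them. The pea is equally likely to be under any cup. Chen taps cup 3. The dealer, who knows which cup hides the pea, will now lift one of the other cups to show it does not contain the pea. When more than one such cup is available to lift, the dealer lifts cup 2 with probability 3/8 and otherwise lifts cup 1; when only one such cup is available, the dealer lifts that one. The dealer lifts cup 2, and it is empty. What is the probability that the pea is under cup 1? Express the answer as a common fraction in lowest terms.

Apply Bayes' rule, conditioning on where the pea actually is.
If it is under cup 1 (prior 1/3): only cup 2 is available, probability 1; weight (1/3)·1 = 1/3.
If it is under cup 2 (prior 1/3): the dealer opened cup 2, so this case is ruled out; weight (1/3)·0 = 0.
If it is under cup 3 (prior 1/3): cup 2 is available, opened with probability 3/8; weight (1/3)·(3/8) = 1/8.
The weights sum to 11/24.
So P(the pea under cup 1 | the dealer opened cup 2) = (1/3) / (11/24) = 8/11.

8/11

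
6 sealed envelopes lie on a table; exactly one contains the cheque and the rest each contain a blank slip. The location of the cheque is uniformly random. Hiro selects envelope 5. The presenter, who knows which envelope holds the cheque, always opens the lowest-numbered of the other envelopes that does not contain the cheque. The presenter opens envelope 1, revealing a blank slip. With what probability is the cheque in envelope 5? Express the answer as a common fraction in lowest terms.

1/5

Consider each possible location of the cheque in turn.
If it is in envelope 1 (prior 1/6): the presenter opened envelope 1, so this case is ruled out; weight (1/6)·0 = 0.
If it is in any of envelopes 2, 3, 4, 5, and 6 (prior 1/6 each): envelope 1 is the lowest-numbered option available, probability 1; weight (1/6)·1 = 1/6 each.
The weights sum to 5/6.
So P(the cheque in envelope 5 | the presenter opened envelope 1) = (1/6) / (5/6) = 1/5.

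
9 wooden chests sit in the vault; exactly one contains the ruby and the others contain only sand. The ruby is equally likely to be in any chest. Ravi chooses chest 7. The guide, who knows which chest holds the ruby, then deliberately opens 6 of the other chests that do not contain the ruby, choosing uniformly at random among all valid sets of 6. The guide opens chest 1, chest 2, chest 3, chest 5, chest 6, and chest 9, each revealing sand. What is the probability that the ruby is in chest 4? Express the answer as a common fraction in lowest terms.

4/9

Consider each possible location of the ruby in turn.
If it is in any of chests 1, 2, 3, 5, 6, and 9 (prior 1/9 each): that chest was opened and seen not to hold the prize — ruled out; weight (1/9)·0 = 0 each.
If it is in either of chests 4 and 8 (prior 1/9 each): the guide has 7 equally likely choices, so probability 1/7; weight (1/9)·(1/7) = 1/63 each.
If it is in chest 7 (prior 1/9): the guide has 28 equally likely choices, so probability 1/28; weight (1/9)·(1/28) = 1/252.
The weights sum to 1/28.
So P(the ruby in chest 4 | the guide opened chest 1, chest 2, chest 3, chest 5, chest 6, and chest 9) = (1/63) / (1/28) = 4/9.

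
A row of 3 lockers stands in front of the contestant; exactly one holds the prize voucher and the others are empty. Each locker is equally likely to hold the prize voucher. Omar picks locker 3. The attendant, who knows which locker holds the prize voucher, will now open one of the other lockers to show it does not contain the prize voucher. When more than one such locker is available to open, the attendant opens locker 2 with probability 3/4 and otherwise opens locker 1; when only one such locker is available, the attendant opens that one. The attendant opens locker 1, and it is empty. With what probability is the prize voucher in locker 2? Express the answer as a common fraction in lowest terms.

Condition on the true location of the prize voucher.
If it is in locker 1 (prior 1/3): the attendant opened locker 1, so this case is ruled out; weight (1/3)·0 = 0.
If it is in locker 2 (prior 1/3): only locker 1 is available, probability 1; weight (1/3)·1 = 1/3.
If it is in locker 3 (prior 1/3): locker 2 is available but not opened, probability 1/4; weight (1/3)·(1/4) = 1/12.
The weights sum to 5/12.
So P(the prize voucher in locker 2 | the attendant opened locker 1) = (1/3) / (5/12) = 4/5.

4/5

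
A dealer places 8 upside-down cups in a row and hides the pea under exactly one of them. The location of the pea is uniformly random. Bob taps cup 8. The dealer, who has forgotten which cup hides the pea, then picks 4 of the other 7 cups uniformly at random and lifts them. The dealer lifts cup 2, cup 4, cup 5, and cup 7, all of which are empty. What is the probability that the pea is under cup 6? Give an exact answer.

Consider each possible location of the pea in turn.
If it is under any of cups 1, 3, 6, and 8 (prior 1/8 each): the dealer picks exactly this set with probability 1/35 regardless, and none is the prize; weight (1/8)·(1/35) = 1/280 each.
If it is under any of cups 2, 4, 5, and 7 (prior 1/8 each): that cup was opened and seen not to hold the prize — ruled out; weight (1/8)·0 = 0 each.
The weights sum to 1/70.
So P(the pea under cup 6 | the dealer opened cup 2, cup 4, cup 5, and cup 7) = (1/280) / (1/70) = 1/4.

1/4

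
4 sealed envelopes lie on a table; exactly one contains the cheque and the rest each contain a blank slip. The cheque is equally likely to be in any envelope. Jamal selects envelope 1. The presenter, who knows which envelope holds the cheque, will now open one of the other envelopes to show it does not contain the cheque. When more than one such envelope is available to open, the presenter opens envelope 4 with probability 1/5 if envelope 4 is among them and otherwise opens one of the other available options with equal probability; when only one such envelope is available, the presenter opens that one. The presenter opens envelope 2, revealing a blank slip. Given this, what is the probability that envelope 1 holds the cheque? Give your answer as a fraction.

4/17

Apply Bayes' rule, conditioning on where the cheque actually is.
If it is in envelope 1 (prior 1/4): envelope 4 is available but not opened; envelope 2 gets probability (1 − 1/5)/2 = 2/5; weight (1/4)·(2/5) = 1/10.
If it is in envelope 2 (prior 1/4): the presenter opened envelope 2, so this case is ruled out; weight (1/4)·0 = 0.
If it is in envelope 3 (prior 1/4): envelope 4 is available but not opened, probability 4/5; weight (1/4)·(4/5) = 1/5.
If it is in envelope 4 (prior 1/4): envelope 4 holds the prize so is unavailable; the presenter chooses uniformly among the 2 others, probability 1/2; weight (1/4)·(1/2) = 1/8.
The weights sum to 17/40.
So P(the cheque in envelope 1 | the presenter opened envelope 2) = (1/10) / (17/40) = 4/17.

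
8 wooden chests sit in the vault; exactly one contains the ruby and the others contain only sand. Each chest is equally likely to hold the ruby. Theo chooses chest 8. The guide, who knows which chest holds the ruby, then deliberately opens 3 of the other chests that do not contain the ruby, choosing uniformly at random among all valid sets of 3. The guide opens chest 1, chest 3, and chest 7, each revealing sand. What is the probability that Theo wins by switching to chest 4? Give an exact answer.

7/32

Condition on the true location of the ruby.
If it is in any of chests 1, 3, and 7 (prior 1/8 each): that chest was opened and seen not to hold the prize — ruled out; weight (1/8)·0 = 0 each.
If it is in any of chests 2, 4, 5, and 6 (prior 1/8 each): the guide has 20 equally likely choices, so probability 1/20; weight (1/8)·(1/20) = 1/160 each.
If it is in chest 8 (prior 1/8): the guide has 35 equally likely choices, so probability 1/35; weight (1/8)·(1/35) = 1/280.
The weights sum to 1/35.
So P(the ruby in chest 4 | the guide opened chest 1, chest 3, and chest 7) = (1/160) / (1/35) = 7/32.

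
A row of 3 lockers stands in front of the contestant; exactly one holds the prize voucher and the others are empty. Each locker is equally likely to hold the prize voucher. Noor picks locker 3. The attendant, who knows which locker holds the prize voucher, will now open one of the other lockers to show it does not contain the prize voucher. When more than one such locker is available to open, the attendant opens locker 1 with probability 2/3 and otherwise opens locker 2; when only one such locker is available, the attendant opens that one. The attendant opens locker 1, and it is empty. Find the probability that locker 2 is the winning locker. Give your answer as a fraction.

3/5

Condition on the true location of the prize voucher.
If it is in locker 1 (prior 1/3): the attendant opened locker 1, so this case is ruled out; weight (1/3)·0 = 0.
If it is in locker 2 (prior 1/3): only locker 1 is available, probability 1; weight (1/3)·1 = 1/3.
If it is in locker 3 (prior 1/3): locker 1 is available, opened with probability 2/3; weight (1/3)·(2/3) = 2/9.
The weights sum to 5/9.
So P(the prize voucher in locker 2 | the attendant opened locker 1) = (1/3) / (5/9) = 3/5.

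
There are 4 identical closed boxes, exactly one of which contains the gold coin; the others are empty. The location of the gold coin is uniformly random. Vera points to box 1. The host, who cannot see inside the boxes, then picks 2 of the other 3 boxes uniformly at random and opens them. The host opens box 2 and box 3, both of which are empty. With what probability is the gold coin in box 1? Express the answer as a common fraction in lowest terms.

Condition on the true location of the gold coin.
If it is in either of boxes 1 and 4 (prior 1/4 each): the host picks exactly this set with probability 1/3 regardless, and none is the prize; weight (1/4)·(1/3) = 1/12 each.
If it is in either of boxes 2 and 3 (prior 1/4 each): that box was opened and seen not to hold the prize — ruled out; weight (1/4)·0 = 0 each.
The weights sum to 1/6.
So P(the gold coin in box 1 | the host opened box 2 and box 3) = (1/12) / (1/6) = 1/2.

1/2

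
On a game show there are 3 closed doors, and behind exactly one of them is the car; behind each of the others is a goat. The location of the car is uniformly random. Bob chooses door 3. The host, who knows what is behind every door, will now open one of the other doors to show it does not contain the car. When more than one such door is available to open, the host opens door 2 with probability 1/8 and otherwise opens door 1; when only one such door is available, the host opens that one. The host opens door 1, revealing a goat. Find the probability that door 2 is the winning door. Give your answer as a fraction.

Apply Bayes' rule, conditioning on where the car actually is.
If it is behind door 1 (prior 1/3): the host opened door 1, so this case is ruled out; weight (1/3)·0 = 0.
If it is behind door 2 (prior 1/3): only door 1 is available, probability 1; weight (1/3)·1 = 1/3.
If it is behind door 3 (prior 1/3): door 2 is available but not opened, probability 7/8; weight (1/3)·(7/8) = 7/24.
The weights sum to 5/8.
So P(the car behind door 2 | the host opened door 1) = (1/3) / (5/8) = 8/15.

8/15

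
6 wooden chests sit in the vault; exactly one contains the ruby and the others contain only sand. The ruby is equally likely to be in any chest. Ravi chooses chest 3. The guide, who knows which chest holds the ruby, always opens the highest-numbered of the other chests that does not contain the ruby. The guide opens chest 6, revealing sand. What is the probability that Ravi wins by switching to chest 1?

1/5

Consider each possible location of the ruby in turn.
If it is in any of chests 1, 2, 3, 4, and 5 (prior 1/6 each): chest 6 is the highest-numbered option available, probability 1; weight (1/6)·1 = 1/6 each.
If it is in chest 6 (prior 1/6): the guide opened chest 6, so this case is ruled out; weight (1/6)·0 = 0.
The weights sum to 5/6.
So P(the ruby in chest 1 | the guide opened chest 6) = (1/6) / (5/6) = 1/5.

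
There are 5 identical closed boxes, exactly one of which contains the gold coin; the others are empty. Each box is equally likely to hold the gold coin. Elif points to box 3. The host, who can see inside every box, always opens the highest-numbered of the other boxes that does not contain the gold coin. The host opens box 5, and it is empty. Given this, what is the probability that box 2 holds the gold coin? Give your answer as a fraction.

1/4

Consider each possible location of the gold coin in turn.
If it is in any of boxes 1, 2, 3, and 4 (prior 1/5 each): box 5 is the highest-numbered option available, probability 1; weight (1/5)·1 = 1/5 each.
If it is in box 5 (prior 1/5): the host opened box 5, so this case is ruled out; weight (1/5)·0 = 0.
The weights sum to 4/5.
So P(the gold coin in box 2 | the host opened box 5) = (1/5) / (4/5) = 1/4.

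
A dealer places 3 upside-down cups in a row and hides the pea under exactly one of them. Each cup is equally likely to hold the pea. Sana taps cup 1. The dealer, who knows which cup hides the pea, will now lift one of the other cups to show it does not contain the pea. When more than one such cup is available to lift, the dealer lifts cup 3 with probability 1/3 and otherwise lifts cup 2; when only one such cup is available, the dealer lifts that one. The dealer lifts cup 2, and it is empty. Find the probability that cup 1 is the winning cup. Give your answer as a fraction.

Consider each possible location of the pea in turn.
If it is under cup 1 (prior 1/3): cup 3 is available but not opened, probability 2/3; weight (1/3)·(2/3) = 2/9.
If it is under cup 2 (prior 1/3): the dealer opened cup 2, so this case is ruled out; weight (1/3)·0 = 0.
If it is under cup 3 (prior 1/3): only cup 2 is available, probability 1; weight (1/3)·1 = 1/3.
The weights sum to 5/9.
So P(the pea under cup 1 | the dealer opened cup 2) = (2/9) / (5/9) = 2/5.

2/5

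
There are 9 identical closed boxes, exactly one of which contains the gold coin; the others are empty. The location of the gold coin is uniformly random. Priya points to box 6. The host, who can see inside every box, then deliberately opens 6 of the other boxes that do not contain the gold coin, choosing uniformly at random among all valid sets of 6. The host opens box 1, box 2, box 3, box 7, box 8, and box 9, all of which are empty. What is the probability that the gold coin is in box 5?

4/9

Condition on the true location of the gold coin.
If it is in any of boxes 1, 2, 3, 7, 8, and 9 (prior 1/9 each): that box was opened and seen not to hold the prize — ruled out; weight (1/9)·0 = 0 each.
If it is in either of boxes 4 and 5 (prior 1/9 each): the host has 7 equally likely choices, so probability 1/7; weight (1/9)·(1/7) = 1/63 each.
If it is in box 6 (prior 1/9): the host has 28 equally likely choices, so probability 1/28; weight (1/9)·(1/28) = 1/252.
The weights sum to 1/28.
So P(the gold coin in box 5 | the host opened box 1, box 2, box 3, box 7, box 8, and box 9) = (1/63) / (1/28) = 4/9.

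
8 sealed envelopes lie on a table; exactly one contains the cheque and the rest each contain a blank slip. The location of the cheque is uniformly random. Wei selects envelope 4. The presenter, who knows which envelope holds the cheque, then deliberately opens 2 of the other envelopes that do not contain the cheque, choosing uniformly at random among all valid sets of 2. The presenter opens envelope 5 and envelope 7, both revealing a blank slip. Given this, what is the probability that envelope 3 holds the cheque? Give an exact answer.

Condition on the true location of the cheque.
If it is in any of envelopes 1, 2, 3, 6, and 8 (prior 1/8 each): the presenter has 15 equally likely choices, so probability 1/15; weight (1/8)·(1/15) = 1/120 each.
If it is in envelope 4 (prior 1/8): the presenter has 21 equally likely choices, so probability 1/21; weight (1/8)·(1/21) = 1/168.
If it is in either of envelopes 5 and 7 (prior 1/8 each): that envelope was opened and seen not to hold the prize — ruled out; weight (1/8)·0 = 0 each.
The weights sum to 1/21.
So P(the cheque in envelope 3 | the presenter opened envelope 5 and envelope 7) = (1/120) / (1/21) = 7/40.

7/40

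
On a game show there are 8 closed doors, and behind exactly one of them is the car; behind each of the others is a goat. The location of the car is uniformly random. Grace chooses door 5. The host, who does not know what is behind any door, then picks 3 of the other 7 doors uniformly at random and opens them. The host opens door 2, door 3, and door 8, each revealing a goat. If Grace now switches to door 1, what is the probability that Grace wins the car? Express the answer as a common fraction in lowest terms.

1/5

Condition on the true location of the car.
If it is behind any of doors 1, 4, 5, 6, and 7 (prior 1/8 each): the host picks exactly this set with probability 1/35 regardless, and none is the prize; weight (1/8)·(1/35) = 1/280 each.
If it is behind any of doors 2, 3, and 8 (prior 1/8 each): that door was opened and seen not to hold the prize — ruled out; weight (1/8)·0 = 0 each.
The weights sum to 1/56.
So P(the car behind door 1 | the host opened door 2, door 3, and door 8) = (1/280) / (1/56) = 1/5.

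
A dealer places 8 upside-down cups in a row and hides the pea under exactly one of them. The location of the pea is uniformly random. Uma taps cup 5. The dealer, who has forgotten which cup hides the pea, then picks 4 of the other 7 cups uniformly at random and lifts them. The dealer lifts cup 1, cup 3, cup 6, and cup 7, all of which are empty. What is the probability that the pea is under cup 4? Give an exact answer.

Apply Bayes' rule, conditioning on where the pea actually is.
If it is under any of cups 1, 3, 6, and 7 (prior 1/8 each): that cup was opened and seen not to hold the prize — ruled out; weight (1/8)·0 = 0 each.
If it is under any of cups 2, 4, 5, and 8 (prior 1/8 each): the dealer picks exactly this set with probability 1/35 regardless, and none is the prize; weight (1/8)·(1/35) = 1/280 each.
The weights sum to 1/70.
So P(the pea under cup 4 | the dealer opened cup 1, cup 3, cup 6, and cup 7) = (1/280) / (1/70) = 1/4.

1/4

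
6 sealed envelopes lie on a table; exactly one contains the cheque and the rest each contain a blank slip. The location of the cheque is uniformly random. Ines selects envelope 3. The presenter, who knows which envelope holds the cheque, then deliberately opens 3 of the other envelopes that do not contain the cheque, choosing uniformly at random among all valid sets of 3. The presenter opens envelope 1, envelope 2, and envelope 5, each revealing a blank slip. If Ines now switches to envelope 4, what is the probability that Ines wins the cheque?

5/12

Consider each possible location of the cheque in turn.
If it is in any of envelopes 1, 2, and 5 (prior 1/6 each): that envelope was opened and seen not to hold the prize — ruled out; weight (1/6)·0 = 0 each.
If it is in envelope 3 (prior 1/6): the presenter has 10 equally likely choices, so probability 1/10; weight (1/6)·(1/10) = 1/60.
If it is in either of envelopes 4 and 6 (prior 1/6 each): the presenter has 4 equally likely choices, so probability 1/4; weight (1/6)·(1/4) = 1/24 each.
The weights sum to 1/10.
So P(the cheque in envelope 4 | the presenter opened envelope 1, envelope 2, and envelope 5) = (1/24) / (1/10) = 5/12.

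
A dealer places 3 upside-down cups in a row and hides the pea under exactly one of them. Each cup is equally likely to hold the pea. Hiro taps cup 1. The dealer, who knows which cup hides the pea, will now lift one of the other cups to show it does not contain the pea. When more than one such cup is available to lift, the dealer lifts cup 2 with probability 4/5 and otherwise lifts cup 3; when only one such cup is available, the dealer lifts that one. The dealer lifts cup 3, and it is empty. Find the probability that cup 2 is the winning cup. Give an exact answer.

Consider each possible location of the pea in turn.
If it is under cup 1 (prior 1/3): cup 2 is available but not opened, probability 1/5; weight (1/3)·(1/5) = 1/15.
If it is under cup 2 (prior 1/3): only cup 3 is available, probability 1; weight (1/3)·1 = 1/3.
If it is under cup 3 (prior 1/3): the dealer opened cup 3, so this case is ruled out; weight (1/3)·0 = 0.
The weights sum to 2/5.
So P(the pea under cup 2 | the dealer opened cup 3) = (1/3) / (2/5) = 5/6.

5/6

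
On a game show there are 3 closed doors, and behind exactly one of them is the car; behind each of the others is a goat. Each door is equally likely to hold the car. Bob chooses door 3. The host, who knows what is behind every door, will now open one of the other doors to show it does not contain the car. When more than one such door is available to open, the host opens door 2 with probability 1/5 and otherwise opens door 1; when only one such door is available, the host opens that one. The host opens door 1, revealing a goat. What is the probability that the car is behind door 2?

5/9

Apply Bayes' rule, conditioning on where the car actually is.
If it is behind door 1 (prior 1/3): the host opened door 1, so this case is ruled out; weight (1/3)·0 = 0.
If it is behind door 2 (prior 1/3): only door 1 is available, probability 1; weight (1/3)·1 = 1/3.
If it is behind door 3 (prior 1/3): door 2 is available but not opened, probability 4/5; weight (1/3)·(4/5) = 4/15.
The weights sum to 3/5.
So P(the car behind door 2 | the host opened door 1) = (1/3) / (3/5) = 5/9.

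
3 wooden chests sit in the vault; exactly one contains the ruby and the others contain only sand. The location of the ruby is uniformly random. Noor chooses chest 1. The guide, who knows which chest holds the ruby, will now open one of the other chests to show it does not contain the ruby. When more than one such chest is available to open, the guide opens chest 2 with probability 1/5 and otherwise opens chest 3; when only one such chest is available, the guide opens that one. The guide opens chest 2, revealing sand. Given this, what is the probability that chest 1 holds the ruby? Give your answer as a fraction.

Consider each possible location of the ruby in turn.
If it is in chest 1 (prior 1/3): chest 2 is available, opened with probability 1/5; weight (1/3)·(1/5) = 1/15.
If it is in chest 2 (prior 1/3): the guide opened chest 2, so this case is ruled out; weight (1/3)·0 = 0.
If it is in chest 3 (prior 1/3): only chest 2 is available, probability 1; weight (1/3)·1 = 1/3.
The weights sum to 2/5.
So P(the ruby in chest 1 | the guide opened chest 2) = (1/15) / (2/5) = 1/6.

1/6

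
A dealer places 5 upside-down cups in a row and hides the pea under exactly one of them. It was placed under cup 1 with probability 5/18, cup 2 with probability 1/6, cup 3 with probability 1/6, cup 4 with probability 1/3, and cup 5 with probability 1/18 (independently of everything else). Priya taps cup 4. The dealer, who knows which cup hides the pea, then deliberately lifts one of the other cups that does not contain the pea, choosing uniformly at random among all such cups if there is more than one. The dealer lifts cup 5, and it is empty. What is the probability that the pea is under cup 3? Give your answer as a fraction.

6/31

Consider each possible location of the pea in turn.
If it is under cup 1 (prior 5/18): the dealer has 3 equally likely choices, so probability 1/3; weight (5/18)·(1/3) = 5/54.
If it is under either of cups 2 and 3 (prior 1/6 each): the dealer has 3 equally likely choices, so probability 1/3; weight (1/6)·(1/3) = 1/18 each.
If it is under cup 4 (prior 1/3): the dealer has 4 equally likely choices, so probability 1/4; weight (1/3)·(1/4) = 1/12.
If it is under cup 5 (prior 1/18): the dealer opened cup 5, so this case is ruled out; weight (1/18)·0 = 0.
The weights sum to 31/108.
So P(the pea under cup 3 | the dealer opened cup 5) = (1/18) / (31/108) = 6/31.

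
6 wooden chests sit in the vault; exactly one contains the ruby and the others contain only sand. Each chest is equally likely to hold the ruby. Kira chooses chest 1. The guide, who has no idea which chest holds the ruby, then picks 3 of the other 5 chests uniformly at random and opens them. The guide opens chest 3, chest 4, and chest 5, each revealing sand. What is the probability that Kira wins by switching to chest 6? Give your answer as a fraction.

Apply Bayes' rule, conditioning on where the ruby actually is.
If it is in any of chests 1, 2, and 6 (prior 1/6 each): the guide picks exactly this set with probability 1/10 regardless, and none is the prize; weight (1/6)·(1/10) = 1/60 each.
If it is in any of chests 3, 4, and 5 (prior 1/6 each): that chest was opened and seen not to hold the prize — ruled out; weight (1/6)·0 = 0 each.
The weights sum to 1/20.
So P(the ruby in chest 6 | the guide opened chest 3, chest 4, and chest 5) = (1/60) / (1/20) = 1/3.

1/3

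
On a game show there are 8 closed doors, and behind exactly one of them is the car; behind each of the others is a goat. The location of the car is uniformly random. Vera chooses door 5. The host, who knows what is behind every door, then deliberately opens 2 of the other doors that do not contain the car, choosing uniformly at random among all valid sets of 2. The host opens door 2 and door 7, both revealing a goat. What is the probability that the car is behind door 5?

1/8

Condition on the true location of the car.
If it is behind any of doors 1, 3, 4, 6, and 8 (prior 1/8 each): the host has 15 equally likely choices, so probability 1/15; weight (1/8)·(1/15) = 1/120 each.
If it is behind either of doors 2 and 7 (prior 1/8 each): that door was opened and seen not to hold the prize — ruled out; weight (1/8)·0 = 0 each.
If it is behind door 5 (prior 1/8): the host has 21 equally likely choices, so probability 1/21; weight (1/8)·(1/21) = 1/168.
The weights sum to 1/21.
So P(the car behind door 5 | the host opened door 2 and door 7) = (1/168) / (1/21) = 1/8.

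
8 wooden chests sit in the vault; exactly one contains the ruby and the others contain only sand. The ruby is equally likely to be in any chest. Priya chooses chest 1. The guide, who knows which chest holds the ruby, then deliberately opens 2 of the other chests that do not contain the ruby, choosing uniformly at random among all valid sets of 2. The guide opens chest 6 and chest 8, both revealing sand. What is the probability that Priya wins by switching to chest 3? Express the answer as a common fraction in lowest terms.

7/40

Apply Bayes' rule, conditioning on where the ruby actually is.
If it is in chest 1 (prior 1/8): the guide has 21 equally likely choices, so probability 1/21; weight (1/8)·(1/21) = 1/168.
If it is in any of chests 2, 3, 4, 5, and 7 (prior 1/8 each): the guide has 15 equally likely choices, so probability 1/15; weight (1/8)·(1/15) = 1/120 each.
If it is in either of chests 6 and 8 (prior 1/8 each): that chest was opened and seen not to hold the prize — ruled out; weight (1/8)·0 = 0 each.
The weights sum to 1/21.
So P(the ruby in chest 3 | the guide opened chest 6 and chest 8) = (1/120) / (1/21) = 7/40.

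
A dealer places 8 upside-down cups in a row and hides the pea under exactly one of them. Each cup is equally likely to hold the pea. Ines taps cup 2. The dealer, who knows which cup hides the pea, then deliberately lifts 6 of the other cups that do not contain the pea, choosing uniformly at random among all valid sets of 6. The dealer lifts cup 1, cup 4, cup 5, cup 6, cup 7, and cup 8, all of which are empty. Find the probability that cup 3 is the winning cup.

7/8

Condition on the true location of the pea.
If it is under any of cups 1, 4, 5, 6, 7, and 8 (prior 1/8 each): that cup was opened and seen not to hold the prize — ruled out; weight (1/8)·0 = 0 each.
If it is under cup 2 (prior 1/8): the dealer has 7 equally likely choices, so probability 1/7; weight (1/8)·(1/7) = 1/56.
If it is under cup 3 (prior 1/8): the dealer has no choice, probability 1; weight (1/8)·1 = 1/8.
The weights sum to 1/7.
So P(the pea under cup 3 | the dealer opened cup 1, cup 4, cup 5, cup 6, cup 7, and cup 8) = (1/8) / (1/7) = 7/8.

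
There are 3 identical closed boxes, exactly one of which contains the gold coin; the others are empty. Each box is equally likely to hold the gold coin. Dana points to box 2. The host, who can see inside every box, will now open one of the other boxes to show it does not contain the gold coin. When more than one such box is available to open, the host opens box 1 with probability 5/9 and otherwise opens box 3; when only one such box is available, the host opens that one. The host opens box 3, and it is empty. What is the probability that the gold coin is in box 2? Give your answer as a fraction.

4/13

Condition on the true location of the gold coin.
If it is in box 1 (prior 1/3): only box 3 is available, probability 1; weight (1/3)·1 = 1/3.
If it is in box 2 (prior 1/3): box 1 is available but not opened, probability 4/9; weight (1/3)·(4/9) = 4/27.
If it is in box 3 (prior 1/3): the host opened box 3, so this case is ruled out; weight (1/3)·0 = 0.
The weights sum to 13/27.
So P(the gold coin in box 2 | the host opened box 3) = (4/27) / (13/27) = 4/13.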